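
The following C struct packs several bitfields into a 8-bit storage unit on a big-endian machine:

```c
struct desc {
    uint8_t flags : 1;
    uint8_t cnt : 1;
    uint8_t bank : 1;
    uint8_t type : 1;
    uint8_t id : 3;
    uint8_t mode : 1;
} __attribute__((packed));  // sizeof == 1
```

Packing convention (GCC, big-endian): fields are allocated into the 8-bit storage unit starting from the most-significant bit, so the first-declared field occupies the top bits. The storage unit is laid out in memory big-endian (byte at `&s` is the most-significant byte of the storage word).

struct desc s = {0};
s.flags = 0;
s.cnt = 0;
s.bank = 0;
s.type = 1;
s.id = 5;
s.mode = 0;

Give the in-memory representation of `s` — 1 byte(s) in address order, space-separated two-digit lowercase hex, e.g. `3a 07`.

1a

[7+:1] flags=0 & 0x1 = 0x0; word=0x00
[6+:1] cnt=0 & 0x1 = 0x0; word=0x00
[5+:1] bank=0 & 0x1 = 0x0; word=0x00
[4+:1] type=1 & 0x1 = 0x1; word=0x10
[1+:3] id=5 & 0x7 = 0x5; word=0x1a
[0+:1] mode=0 & 0x1 = 0x0; word=0x1a
word = 0x1a → big-endian bytes:
  [0]=0x1a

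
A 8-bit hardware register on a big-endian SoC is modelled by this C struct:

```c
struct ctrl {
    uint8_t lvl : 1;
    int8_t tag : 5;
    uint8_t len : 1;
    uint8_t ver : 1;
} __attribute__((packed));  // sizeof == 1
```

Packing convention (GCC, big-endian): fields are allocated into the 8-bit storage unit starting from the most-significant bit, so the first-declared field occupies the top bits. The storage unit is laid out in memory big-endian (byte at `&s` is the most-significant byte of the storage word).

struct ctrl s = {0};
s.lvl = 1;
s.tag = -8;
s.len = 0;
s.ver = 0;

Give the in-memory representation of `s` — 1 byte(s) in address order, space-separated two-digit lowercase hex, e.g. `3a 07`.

e0

lvl (1b) val=1 bits=0x1 at bit 7: 0x80
tag (5b) val=-8 bits=0x18 at bit 2: 0xe0
len (1b) val=0 bits=0x0 at bit 1: 0xe0
ver (1b) val=0 bits=0x0 at bit 0: 0xe0
word = 0xe0 → big-endian bytes:
  [0]=0xe0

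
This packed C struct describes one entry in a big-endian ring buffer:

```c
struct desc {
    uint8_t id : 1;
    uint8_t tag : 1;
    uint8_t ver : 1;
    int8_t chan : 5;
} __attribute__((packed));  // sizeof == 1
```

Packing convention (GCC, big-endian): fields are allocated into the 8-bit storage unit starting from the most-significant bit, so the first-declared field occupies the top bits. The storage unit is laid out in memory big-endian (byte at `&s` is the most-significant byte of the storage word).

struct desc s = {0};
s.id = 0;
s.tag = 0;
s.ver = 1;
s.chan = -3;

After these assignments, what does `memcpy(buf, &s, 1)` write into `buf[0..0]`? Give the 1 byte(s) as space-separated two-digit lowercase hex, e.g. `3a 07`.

id:1 = 0 → 0x0 << 7 → word 0x00
tag:1 = 0 → 0x0 << 6 → word 0x00
ver:1 = 1 → 0x1 << 5 → word 0x20
chan:5 = -3 → 0x1d << 0 → word 0x3d
word = 0x3d → big-endian bytes:
  [0]=0x3d

3d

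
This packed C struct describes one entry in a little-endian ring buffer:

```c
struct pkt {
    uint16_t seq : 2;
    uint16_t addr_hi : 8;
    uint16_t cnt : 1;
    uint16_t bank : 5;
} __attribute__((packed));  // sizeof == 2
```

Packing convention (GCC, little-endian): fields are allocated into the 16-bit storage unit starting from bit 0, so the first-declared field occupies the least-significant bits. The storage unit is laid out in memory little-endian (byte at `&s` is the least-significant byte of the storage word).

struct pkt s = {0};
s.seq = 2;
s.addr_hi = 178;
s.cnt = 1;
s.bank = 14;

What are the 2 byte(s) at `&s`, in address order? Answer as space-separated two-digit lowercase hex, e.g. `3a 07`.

ca 76

[0+:2] seq=2 & 0x3 = 0x2; word=0x0002
[2+:8] addr_hi=178 & 0xff = 0xb2; word=0x02ca
[10+:1] cnt=1 & 0x1 = 0x1; word=0x06ca
[11+:5] bank=14 & 0x1f = 0xe; word=0x76ca
word = 0x76ca → little-endian bytes:
  [0]=0xca  [1]=0x76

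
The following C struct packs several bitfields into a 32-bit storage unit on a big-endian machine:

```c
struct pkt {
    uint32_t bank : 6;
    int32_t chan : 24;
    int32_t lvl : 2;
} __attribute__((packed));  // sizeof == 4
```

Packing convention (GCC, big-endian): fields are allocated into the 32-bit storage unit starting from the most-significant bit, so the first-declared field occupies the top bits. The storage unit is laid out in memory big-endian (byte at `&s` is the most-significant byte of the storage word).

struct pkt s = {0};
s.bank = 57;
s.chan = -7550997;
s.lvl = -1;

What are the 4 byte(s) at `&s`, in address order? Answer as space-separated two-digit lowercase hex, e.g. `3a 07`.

bank:6 = 57 → 0x39 << 26 → word 0xe4000000
chan:24 = -7550997 → 0x8cc7eb << 2 → word 0xe6331fac
lvl:2 = -1 → 0x3 << 0 → word 0xe6331faf
word = 0xe6331faf → big-endian bytes:
  [0]=0xe6  [1]=0x33  [2]=0x1f  [3]=0xaf

e6 33 1f af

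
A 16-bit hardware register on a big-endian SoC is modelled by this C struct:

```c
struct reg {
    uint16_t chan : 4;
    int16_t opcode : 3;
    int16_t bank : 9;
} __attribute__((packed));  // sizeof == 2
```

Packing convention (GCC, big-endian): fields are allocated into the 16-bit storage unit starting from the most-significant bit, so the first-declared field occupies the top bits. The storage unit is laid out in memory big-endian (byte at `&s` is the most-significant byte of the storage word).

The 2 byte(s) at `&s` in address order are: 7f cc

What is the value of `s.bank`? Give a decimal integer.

-52

[0]=0x7f [1]=0xcc (big-endian) → word 0x7fcc
chan:4 @ bit 12 → (0x7fcc>>12)&0xf = 0x7
opcode:3 @ bit 9 → (0x7fcc>>9)&0x7 = 0x7
bank:9 @ bit 0 → (0x7fcc>>0)&0x1ff = 0x1cc  ←
bank signed 9b, MSB=1: 460 - 512 = -52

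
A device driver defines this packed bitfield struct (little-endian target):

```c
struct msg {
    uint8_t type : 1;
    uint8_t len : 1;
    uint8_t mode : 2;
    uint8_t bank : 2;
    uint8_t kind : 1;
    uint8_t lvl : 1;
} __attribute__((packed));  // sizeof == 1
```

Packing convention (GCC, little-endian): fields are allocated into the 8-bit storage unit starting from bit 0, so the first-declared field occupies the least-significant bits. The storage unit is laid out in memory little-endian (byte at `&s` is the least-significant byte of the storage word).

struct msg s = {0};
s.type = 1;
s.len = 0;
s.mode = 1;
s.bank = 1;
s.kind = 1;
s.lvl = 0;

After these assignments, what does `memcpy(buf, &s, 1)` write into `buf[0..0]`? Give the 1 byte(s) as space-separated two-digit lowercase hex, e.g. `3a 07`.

55

type:1 = 1 → 0x1 << 0 → word 0x01
len:1 = 0 → 0x0 << 1 → word 0x01
mode:2 = 1 → 0x1 << 2 → word 0x05
bank:2 = 1 → 0x1 << 4 → word 0x15
kind:1 = 1 → 0x1 << 6 → word 0x55
lvl:1 = 0 → 0x0 << 7 → word 0x55
word = 0x55 → little-endian bytes:
  [0]=0x55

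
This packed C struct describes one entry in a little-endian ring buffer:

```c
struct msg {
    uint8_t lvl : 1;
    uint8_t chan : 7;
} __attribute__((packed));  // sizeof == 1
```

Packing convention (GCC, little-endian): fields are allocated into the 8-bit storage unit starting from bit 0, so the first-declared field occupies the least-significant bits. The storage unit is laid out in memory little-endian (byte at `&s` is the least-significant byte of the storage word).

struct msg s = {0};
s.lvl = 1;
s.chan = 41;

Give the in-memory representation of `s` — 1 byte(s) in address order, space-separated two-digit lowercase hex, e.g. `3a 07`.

53

lvl (1b) val=1 bits=0x1 at bit 0: 0x01
chan (7b) val=41 bits=0x29 at bit 1: 0x53
word = 0x53 → little-endian bytes:
  [0]=0x53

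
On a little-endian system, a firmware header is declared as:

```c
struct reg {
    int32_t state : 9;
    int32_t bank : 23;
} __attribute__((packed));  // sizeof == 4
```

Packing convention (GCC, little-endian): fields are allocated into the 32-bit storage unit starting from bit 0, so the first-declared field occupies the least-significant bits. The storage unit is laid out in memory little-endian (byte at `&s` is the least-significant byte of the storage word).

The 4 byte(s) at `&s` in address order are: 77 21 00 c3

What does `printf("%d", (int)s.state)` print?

-137

[0]=0x77 [1]=0x21 [2]=0x00 [3]=0xc3 (little-endian) → word 0xc3002177
state [0+:9] = (word>>0) & 0x1ff = 375  ←
bank [9+:23] = (word>>9) & 0x7fffff = 6389776
state signed 9b, MSB=1: 375 - 512 = -137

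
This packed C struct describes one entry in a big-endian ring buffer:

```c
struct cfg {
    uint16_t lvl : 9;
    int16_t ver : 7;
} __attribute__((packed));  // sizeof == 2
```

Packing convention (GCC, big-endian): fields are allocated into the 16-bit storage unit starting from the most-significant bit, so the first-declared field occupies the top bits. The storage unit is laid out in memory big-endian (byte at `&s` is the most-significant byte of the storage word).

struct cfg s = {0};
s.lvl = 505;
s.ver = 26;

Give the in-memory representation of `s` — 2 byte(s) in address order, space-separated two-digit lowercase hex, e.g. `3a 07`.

fc 9a

[7+:9] lvl=505 & 0x1ff = 0x1f9; word=0xfc80
[0+:7] ver=26 & 0x7f = 0x1a; word=0xfc9a
word = 0xfc9a → big-endian bytes:
  [0]=0xfc  [1]=0x9a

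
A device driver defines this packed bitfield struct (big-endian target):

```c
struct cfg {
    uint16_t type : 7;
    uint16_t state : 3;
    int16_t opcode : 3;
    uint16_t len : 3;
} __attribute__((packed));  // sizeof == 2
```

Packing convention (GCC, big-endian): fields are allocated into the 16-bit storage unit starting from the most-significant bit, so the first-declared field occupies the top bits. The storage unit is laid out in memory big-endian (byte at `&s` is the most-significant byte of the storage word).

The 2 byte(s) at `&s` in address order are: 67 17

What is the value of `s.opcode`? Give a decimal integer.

[0]=0x67 [1]=0x17 (big-endian) → word 0x6717
type:7 @ bit 9 → (0x6717>>9)&0x7f = 0x33
state:3 @ bit 6 → (0x6717>>6)&0x7 = 0x4
opcode:3 @ bit 3 → (0x6717>>3)&0x7 = 0x2  ←
len:3 @ bit 0 → (0x6717>>0)&0x7 = 0x7
opcode signed 3b, MSB=0: value = 2

2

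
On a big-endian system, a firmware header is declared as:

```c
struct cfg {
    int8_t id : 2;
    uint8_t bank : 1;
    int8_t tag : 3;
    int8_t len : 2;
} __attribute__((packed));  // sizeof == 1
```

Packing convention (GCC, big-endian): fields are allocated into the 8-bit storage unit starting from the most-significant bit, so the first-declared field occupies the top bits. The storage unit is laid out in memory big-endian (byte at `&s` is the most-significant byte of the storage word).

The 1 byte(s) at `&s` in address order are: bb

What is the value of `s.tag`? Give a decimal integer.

-2

[0]=0xbb (big-endian) → word 0xbb
id [6+:2] = (word>>6) & 0x3 = 2
bank [5+:1] = (word>>5) & 0x1 = 1
tag [2+:3] = (word>>2) & 0x7 = 6  ←
len [0+:2] = (word>>0) & 0x3 = 3
tag signed 3b, MSB=1: 6 - 8 = -2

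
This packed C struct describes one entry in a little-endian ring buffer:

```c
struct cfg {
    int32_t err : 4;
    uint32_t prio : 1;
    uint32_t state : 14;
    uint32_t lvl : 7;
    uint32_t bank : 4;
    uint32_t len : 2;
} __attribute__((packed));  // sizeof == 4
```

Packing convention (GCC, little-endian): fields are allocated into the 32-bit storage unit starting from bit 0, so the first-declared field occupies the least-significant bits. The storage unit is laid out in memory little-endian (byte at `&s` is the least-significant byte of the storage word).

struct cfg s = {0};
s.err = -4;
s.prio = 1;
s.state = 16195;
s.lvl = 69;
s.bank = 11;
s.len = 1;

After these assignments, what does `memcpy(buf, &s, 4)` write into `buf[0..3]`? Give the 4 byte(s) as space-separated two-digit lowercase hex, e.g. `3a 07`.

err (4b) val=-4 bits=0xc at bit 0: 0x0000000c
prio (1b) val=1 bits=0x1 at bit 4: 0x0000001c
state (14b) val=16195 bits=0x3f43 at bit 5: 0x0007e87c
lvl (7b) val=69 bits=0x45 at bit 19: 0x022fe87c
bank (4b) val=11 bits=0xb at bit 26: 0x2e2fe87c
len (2b) val=1 bits=0x1 at bit 30: 0x6e2fe87c
word = 0x6e2fe87c → little-endian bytes:
  [0]=0x7c  [1]=0xe8  [2]=0x2f  [3]=0x6e

7c e8 2f 6e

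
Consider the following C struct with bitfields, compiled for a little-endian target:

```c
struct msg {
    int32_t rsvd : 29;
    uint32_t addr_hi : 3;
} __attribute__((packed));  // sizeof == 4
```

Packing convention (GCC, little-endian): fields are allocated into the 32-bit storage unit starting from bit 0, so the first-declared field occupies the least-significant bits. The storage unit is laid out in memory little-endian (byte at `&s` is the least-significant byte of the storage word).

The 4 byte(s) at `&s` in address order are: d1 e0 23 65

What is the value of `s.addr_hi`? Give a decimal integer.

3

[0]=0xd1 [1]=0xe0 [2]=0x23 [3]=0x65 (little-endian) → word 0x6523e0d1
rsvd:29 @ bit 0 → (0x6523e0d1>>0)&0x1fffffff = 0x523e0d1
addr_hi:3 @ bit 29 → (0x6523e0d1>>29)&0x7 = 0x3  ←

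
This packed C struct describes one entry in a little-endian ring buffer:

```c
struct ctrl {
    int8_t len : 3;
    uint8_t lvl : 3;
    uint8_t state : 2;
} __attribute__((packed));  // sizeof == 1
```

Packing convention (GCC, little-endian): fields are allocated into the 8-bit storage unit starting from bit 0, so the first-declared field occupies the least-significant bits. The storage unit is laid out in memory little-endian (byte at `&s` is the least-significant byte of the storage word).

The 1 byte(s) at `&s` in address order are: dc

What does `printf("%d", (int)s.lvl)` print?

3

[0]=0xdc (little-endian) → word 0xdc
len:3 @ bit 0 → (0xdc>>0)&0x7 = 0x4
lvl:3 @ bit 3 → (0xdc>>3)&0x7 = 0x3  ←
state:2 @ bit 6 → (0xdc>>6)&0x3 = 0x3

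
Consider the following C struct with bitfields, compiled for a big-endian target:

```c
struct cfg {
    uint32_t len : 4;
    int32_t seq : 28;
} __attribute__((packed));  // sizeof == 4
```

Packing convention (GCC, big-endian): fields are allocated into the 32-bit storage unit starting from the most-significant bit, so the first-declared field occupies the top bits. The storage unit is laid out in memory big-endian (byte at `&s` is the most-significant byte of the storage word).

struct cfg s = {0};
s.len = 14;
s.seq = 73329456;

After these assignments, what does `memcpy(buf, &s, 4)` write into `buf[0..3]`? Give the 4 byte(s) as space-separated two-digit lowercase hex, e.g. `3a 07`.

e4 5e eb 30

[28+:4] len=14 & 0xf = 0xe; word=0xe0000000
[0+:28] seq=73329456 & 0xfffffff = 0x45eeb30; word=0xe45eeb30
word = 0xe45eeb30 → big-endian bytes:
  [0]=0xe4  [1]=0x5e  [2]=0xeb  [3]=0x30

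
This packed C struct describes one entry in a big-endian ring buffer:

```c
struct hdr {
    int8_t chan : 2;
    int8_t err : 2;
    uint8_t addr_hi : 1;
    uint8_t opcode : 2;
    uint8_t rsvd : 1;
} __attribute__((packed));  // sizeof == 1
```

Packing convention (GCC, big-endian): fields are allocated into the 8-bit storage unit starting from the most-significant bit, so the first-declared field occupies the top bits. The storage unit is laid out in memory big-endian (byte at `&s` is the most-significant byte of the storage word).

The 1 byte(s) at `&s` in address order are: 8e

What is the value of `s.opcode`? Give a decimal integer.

[0]=0x8e (big-endian) → word 0x8e
chan:2 @ bit 6 → (0x8e>>6)&0x3 = 0x2
err:2 @ bit 4 → (0x8e>>4)&0x3 = 0x0
addr_hi:1 @ bit 3 → (0x8e>>3)&0x1 = 0x1
opcode:2 @ bit 1 → (0x8e>>1)&0x3 = 0x3  ←
rsvd:1 @ bit 0 → (0x8e>>0)&0x1 = 0x0

3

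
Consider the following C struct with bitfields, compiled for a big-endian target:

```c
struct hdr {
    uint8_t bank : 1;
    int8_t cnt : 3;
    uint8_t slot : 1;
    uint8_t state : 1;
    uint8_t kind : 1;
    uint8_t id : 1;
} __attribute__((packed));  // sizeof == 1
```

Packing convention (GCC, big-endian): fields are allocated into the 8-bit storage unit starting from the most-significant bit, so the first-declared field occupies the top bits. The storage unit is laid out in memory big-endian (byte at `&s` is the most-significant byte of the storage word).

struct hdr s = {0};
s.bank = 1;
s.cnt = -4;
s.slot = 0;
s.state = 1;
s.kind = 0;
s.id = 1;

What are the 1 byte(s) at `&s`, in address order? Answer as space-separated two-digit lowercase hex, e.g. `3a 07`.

bank (1b) val=1 bits=0x1 at bit 7: 0x80
cnt (3b) val=-4 bits=0x4 at bit 4: 0xc0
slot (1b) val=0 bits=0x0 at bit 3: 0xc0
state (1b) val=1 bits=0x1 at bit 2: 0xc4
kind (1b) val=0 bits=0x0 at bit 1: 0xc4
id (1b) val=1 bits=0x1 at bit 0: 0xc5
word = 0xc5 → big-endian bytes:
  [0]=0xc5

c5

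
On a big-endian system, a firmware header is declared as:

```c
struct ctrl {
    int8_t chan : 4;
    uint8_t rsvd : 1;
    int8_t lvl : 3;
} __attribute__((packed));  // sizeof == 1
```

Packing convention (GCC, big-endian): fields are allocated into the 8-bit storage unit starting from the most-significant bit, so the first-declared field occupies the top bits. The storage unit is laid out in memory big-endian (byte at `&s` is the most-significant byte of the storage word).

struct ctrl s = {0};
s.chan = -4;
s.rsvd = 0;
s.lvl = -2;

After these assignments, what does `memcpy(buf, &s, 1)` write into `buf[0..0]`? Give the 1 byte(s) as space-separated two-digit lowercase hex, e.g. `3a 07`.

chan (4b) val=-4 bits=0xc at bit 4: 0xc0
rsvd (1b) val=0 bits=0x0 at bit 3: 0xc0
lvl (3b) val=-2 bits=0x6 at bit 0: 0xc6
word = 0xc6 → big-endian bytes:
  [0]=0xc6

c6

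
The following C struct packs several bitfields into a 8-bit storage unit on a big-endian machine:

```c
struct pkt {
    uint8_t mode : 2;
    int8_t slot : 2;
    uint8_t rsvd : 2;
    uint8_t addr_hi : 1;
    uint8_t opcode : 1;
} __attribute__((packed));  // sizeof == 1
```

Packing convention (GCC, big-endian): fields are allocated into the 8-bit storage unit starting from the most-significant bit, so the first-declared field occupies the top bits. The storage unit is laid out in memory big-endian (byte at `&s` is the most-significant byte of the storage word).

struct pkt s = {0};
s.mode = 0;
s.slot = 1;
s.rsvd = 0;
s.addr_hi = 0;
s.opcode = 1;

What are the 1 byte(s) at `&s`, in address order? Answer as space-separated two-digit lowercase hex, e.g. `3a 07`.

mode:2 = 0 → 0x0 << 6 → word 0x00
slot:2 = 1 → 0x1 << 4 → word 0x10
rsvd:2 = 0 → 0x0 << 2 → word 0x10
addr_hi:1 = 0 → 0x0 << 1 → word 0x10
opcode:1 = 1 → 0x1 << 0 → word 0x11
word = 0x11 → big-endian bytes:
  [0]=0x11

11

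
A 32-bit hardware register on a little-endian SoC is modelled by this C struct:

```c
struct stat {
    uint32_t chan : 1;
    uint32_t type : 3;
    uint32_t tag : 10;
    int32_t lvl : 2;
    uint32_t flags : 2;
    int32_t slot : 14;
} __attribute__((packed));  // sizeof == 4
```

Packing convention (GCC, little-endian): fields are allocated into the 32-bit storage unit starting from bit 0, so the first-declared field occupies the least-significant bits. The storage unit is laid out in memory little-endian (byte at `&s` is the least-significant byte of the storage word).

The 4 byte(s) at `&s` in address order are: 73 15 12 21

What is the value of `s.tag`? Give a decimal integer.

343

[0]=0x73 [1]=0x15 [2]=0x12 [3]=0x21 (little-endian) → word 0x21121573
chan [0+:1] = (word>>0) & 0x1 = 1
type [1+:3] = (word>>1) & 0x7 = 1
tag [4+:10] = (word>>4) & 0x3ff = 343  ←
lvl [14+:2] = (word>>14) & 0x3 = 0
flags [16+:2] = (word>>16) & 0x3 = 2
slot [18+:14] = (word>>18) & 0x3fff = 2116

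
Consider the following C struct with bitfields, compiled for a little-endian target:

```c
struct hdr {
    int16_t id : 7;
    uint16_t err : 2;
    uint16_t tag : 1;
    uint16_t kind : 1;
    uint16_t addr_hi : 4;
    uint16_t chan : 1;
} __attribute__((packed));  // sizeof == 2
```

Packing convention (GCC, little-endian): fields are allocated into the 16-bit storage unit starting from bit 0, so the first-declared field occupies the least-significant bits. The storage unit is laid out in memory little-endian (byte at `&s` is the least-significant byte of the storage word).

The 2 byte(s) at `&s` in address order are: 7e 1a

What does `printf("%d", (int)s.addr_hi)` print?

[0]=0x7e [1]=0x1a (little-endian) → word 0x1a7e
id:7 @ bit 0 → (0x1a7e>>0)&0x7f = 0x7e
err:2 @ bit 7 → (0x1a7e>>7)&0x3 = 0x0
tag:1 @ bit 9 → (0x1a7e>>9)&0x1 = 0x1
kind:1 @ bit 10 → (0x1a7e>>10)&0x1 = 0x0
addr_hi:4 @ bit 11 → (0x1a7e>>11)&0xf = 0x3  ←
chan:1 @ bit 15 → (0x1a7e>>15)&0x1 = 0x0

3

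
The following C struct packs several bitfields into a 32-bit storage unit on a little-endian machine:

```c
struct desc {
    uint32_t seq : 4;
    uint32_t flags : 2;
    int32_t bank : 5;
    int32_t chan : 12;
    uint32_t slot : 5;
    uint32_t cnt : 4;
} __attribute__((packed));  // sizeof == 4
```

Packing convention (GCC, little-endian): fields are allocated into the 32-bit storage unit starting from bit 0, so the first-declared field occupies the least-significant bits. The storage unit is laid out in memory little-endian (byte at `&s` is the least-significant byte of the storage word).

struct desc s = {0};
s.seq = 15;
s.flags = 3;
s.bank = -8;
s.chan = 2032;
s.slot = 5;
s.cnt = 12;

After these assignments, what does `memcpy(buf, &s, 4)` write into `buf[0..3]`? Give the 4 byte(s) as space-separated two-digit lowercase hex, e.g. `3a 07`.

seq:4 = 15 → 0xf << 0 → word 0x0000000f
flags:2 = 3 → 0x3 << 4 → word 0x0000003f
bank:5 = -8 → 0x18 << 6 → word 0x0000063f
chan:12 = 2032 → 0x7f0 << 11 → word 0x003f863f
slot:5 = 5 → 0x5 << 23 → word 0x02bf863f
cnt:4 = 12 → 0xc << 28 → word 0xc2bf863f
word = 0xc2bf863f → little-endian bytes:
  [0]=0x3f  [1]=0x86  [2]=0xbf  [3]=0xc2

3f 86 bf c2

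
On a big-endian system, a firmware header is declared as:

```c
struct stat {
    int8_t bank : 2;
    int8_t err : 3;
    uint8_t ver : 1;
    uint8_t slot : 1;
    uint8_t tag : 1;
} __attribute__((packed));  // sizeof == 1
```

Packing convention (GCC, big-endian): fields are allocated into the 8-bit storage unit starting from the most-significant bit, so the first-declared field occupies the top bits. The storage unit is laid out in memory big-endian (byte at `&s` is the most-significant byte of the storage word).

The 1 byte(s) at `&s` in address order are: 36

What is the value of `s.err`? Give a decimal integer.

-2

[0]=0x36 (big-endian) → word 0x36
bank [6+:2] = (word>>6) & 0x3 = 0
err [3+:3] = (word>>3) & 0x7 = 6  ←
ver [2+:1] = (word>>2) & 0x1 = 1
slot [1+:1] = (word>>1) & 0x1 = 1
tag [0+:1] = (word>>0) & 0x1 = 0
err signed 3b, MSB=1: 6 - 8 = -2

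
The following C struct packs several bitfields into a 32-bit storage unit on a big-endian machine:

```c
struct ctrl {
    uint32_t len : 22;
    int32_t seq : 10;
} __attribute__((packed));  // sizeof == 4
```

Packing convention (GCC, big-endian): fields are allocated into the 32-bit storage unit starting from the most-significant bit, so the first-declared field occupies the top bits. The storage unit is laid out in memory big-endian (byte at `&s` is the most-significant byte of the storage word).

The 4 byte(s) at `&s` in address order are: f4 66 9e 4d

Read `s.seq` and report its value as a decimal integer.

-435

[0]=0xf4 [1]=0x66 [2]=0x9e [3]=0x4d (big-endian) → word 0xf4669e4d
len:22 @ bit 10 → (0xf4669e4d>>10)&0x3fffff = 0x3d19a7
seq:10 @ bit 0 → (0xf4669e4d>>0)&0x3ff = 0x24d  ←
seq signed 10b, MSB=1: 589 - 1024 = -435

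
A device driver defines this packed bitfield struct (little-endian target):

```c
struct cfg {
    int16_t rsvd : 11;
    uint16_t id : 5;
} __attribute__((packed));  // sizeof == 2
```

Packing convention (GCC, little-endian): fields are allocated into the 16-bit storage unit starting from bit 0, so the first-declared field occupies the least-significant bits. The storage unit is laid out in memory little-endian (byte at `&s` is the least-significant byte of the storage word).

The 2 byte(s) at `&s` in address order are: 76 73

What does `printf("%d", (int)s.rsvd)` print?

[0]=0x76 [1]=0x73 (little-endian) → word 0x7376
rsvd:11 @ bit 0 → (0x7376>>0)&0x7ff = 0x376  ←
id:5 @ bit 11 → (0x7376>>11)&0x1f = 0xe
rsvd signed 11b, MSB=0: value = 886

886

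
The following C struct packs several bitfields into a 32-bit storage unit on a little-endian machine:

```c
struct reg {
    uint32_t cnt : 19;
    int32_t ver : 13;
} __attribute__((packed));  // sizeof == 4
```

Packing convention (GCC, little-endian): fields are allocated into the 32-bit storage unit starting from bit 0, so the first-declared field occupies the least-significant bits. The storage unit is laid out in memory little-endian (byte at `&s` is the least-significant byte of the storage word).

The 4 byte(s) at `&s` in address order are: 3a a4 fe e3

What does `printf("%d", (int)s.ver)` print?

-897

[0]=0x3a [1]=0xa4 [2]=0xfe [3]=0xe3 (little-endian) → word 0xe3fea43a
cnt:19 @ bit 0 → (0xe3fea43a>>0)&0x7ffff = 0x6a43a
ver:13 @ bit 19 → (0xe3fea43a>>19)&0x1fff = 0x1c7f  ←
ver signed 13b, MSB=1: 7295 - 8192 = -897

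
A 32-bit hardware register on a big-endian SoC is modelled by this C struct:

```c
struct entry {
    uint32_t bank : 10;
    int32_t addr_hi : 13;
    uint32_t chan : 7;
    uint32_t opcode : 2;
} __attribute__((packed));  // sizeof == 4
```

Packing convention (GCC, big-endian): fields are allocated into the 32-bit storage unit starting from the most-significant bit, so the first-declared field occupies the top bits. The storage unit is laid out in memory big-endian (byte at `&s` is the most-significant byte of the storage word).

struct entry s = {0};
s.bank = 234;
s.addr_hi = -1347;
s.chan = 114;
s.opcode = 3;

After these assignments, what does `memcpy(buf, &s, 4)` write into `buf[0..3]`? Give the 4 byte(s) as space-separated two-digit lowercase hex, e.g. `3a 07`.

[22+:10] bank=234 & 0x3ff = 0xea; word=0x3a800000
[9+:13] addr_hi=-1347 & 0x1fff = 0x1abd; word=0x3ab57a00
[2+:7] chan=114 & 0x7f = 0x72; word=0x3ab57bc8
[0+:2] opcode=3 & 0x3 = 0x3; word=0x3ab57bcb
word = 0x3ab57bcb → big-endian bytes:
  [0]=0x3a  [1]=0xb5  [2]=0x7b  [3]=0xcb

3a b5 7b cb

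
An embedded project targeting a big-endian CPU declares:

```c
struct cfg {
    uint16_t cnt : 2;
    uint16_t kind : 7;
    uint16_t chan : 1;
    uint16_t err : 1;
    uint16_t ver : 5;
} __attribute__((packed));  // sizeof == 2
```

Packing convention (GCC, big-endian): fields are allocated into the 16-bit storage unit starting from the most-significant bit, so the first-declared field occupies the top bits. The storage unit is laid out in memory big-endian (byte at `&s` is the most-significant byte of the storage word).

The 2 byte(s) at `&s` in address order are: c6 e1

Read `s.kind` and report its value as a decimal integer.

13

[0]=0xc6 [1]=0xe1 (big-endian) → word 0xc6e1
cnt [14+:2] = (word>>14) & 0x3 = 3
kind [7+:7] = (word>>7) & 0x7f = 13  ←
chan [6+:1] = (word>>6) & 0x1 = 1
err [5+:1] = (word>>5) & 0x1 = 1
ver [0+:5] = (word>>0) & 0x1f = 1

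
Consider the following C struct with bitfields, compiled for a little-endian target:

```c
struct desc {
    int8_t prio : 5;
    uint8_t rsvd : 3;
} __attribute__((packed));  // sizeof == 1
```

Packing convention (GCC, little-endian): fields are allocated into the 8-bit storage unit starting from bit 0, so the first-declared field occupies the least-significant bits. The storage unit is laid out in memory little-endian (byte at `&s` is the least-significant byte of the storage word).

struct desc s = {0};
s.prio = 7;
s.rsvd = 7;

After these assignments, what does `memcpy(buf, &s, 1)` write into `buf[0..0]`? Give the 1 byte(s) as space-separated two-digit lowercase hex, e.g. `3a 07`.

prio:5 = 7 → 0x7 << 0 → word 0x07
rsvd:3 = 7 → 0x7 << 5 → word 0xe7
word = 0xe7 → little-endian bytes:
  [0]=0xe7

e7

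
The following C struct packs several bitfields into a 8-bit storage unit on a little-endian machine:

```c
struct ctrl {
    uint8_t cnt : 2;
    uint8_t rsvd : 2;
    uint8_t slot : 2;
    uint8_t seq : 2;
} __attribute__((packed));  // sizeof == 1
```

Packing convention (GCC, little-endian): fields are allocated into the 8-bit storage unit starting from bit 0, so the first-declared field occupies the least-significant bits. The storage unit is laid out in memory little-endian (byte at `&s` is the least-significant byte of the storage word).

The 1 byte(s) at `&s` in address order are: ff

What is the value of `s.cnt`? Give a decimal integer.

[0]=0xff (little-endian) → word 0xff
cnt [0+:2] = (word>>0) & 0x3 = 3  ←
rsvd [2+:2] = (word>>2) & 0x3 = 3
slot [4+:2] = (word>>4) & 0x3 = 3
seq [6+:2] = (word>>6) & 0x3 = 3

3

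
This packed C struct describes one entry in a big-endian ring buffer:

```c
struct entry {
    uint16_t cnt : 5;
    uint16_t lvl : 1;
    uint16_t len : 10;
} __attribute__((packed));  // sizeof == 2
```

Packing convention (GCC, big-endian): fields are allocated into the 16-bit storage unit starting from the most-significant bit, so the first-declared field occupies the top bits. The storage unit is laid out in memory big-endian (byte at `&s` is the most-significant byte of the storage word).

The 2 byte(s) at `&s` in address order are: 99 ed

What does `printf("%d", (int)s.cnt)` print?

[0]=0x99 [1]=0xed (big-endian) → word 0x99ed
cnt [11+:5] = (word>>11) & 0x1f = 19  ←
lvl [10+:1] = (word>>10) & 0x1 = 0
len [0+:10] = (word>>0) & 0x3ff = 493

19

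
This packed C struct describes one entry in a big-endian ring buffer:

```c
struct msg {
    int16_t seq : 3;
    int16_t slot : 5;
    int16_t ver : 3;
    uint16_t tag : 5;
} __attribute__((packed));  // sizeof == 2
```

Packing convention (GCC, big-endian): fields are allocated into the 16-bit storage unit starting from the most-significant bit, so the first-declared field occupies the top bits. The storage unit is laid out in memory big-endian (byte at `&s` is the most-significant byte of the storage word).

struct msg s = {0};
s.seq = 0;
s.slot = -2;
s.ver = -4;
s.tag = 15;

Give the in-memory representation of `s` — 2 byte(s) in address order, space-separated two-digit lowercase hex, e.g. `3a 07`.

1e 8f

seq:3 = 0 → 0x0 << 13 → word 0x0000
slot:5 = -2 → 0x1e << 8 → word 0x1e00
ver:3 = -4 → 0x4 << 5 → word 0x1e80
tag:5 = 15 → 0xf << 0 → word 0x1e8f
word = 0x1e8f → big-endian bytes:
  [0]=0x1e  [1]=0x8f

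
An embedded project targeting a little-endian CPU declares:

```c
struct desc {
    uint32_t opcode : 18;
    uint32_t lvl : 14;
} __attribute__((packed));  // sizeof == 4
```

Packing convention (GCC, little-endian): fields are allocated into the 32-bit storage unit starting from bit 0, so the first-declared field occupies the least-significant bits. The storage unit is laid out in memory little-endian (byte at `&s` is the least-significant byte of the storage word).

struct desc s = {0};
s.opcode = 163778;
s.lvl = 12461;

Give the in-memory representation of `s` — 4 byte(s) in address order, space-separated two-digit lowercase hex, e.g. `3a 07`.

c2 7f b6 c2

opcode:18 = 163778 → 0x27fc2 << 0 → word 0x00027fc2
lvl:14 = 12461 → 0x30ad << 18 → word 0xc2b67fc2
word = 0xc2b67fc2 → little-endian bytes:
  [0]=0xc2  [1]=0x7f  [2]=0xb6  [3]=0xc2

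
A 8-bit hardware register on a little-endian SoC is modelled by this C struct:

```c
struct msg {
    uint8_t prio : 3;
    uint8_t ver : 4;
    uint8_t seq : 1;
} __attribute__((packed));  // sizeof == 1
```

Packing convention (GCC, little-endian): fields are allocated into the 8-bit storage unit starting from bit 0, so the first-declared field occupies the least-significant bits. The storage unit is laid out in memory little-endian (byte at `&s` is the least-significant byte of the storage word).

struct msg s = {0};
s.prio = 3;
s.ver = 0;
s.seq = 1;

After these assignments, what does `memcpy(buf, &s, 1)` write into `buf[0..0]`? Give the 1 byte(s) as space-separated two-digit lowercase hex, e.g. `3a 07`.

prio:3 = 3 → 0x3 << 0 → word 0x03
ver:4 = 0 → 0x0 << 3 → word 0x03
seq:1 = 1 → 0x1 << 7 → word 0x83
word = 0x83 → little-endian bytes:
  [0]=0x83

83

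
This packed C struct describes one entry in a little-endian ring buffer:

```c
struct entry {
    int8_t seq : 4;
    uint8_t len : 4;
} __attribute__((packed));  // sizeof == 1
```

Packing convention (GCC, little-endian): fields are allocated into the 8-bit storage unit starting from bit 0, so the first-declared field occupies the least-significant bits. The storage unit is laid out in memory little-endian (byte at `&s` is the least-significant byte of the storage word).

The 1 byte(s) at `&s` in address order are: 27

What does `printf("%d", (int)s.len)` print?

2

[0]=0x27 (little-endian) → word 0x27
seq:4 @ bit 0 → (0x27>>0)&0xf = 0x7
len:4 @ bit 4 → (0x27>>4)&0xf = 0x2  ←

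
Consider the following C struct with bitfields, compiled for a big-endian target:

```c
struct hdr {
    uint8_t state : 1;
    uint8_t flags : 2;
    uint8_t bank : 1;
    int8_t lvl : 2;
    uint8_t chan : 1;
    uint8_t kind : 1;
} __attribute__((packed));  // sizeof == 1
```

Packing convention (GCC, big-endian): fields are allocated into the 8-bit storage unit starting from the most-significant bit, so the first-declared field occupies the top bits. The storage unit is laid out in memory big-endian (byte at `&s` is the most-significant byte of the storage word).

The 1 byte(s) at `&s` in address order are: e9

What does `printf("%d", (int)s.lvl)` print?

-2

[0]=0xe9 (big-endian) → word 0xe9
state:1 @ bit 7 → (0xe9>>7)&0x1 = 0x1
flags:2 @ bit 5 → (0xe9>>5)&0x3 = 0x3
bank:1 @ bit 4 → (0xe9>>4)&0x1 = 0x0
lvl:2 @ bit 2 → (0xe9>>2)&0x3 = 0x2  ←
chan:1 @ bit 1 → (0xe9>>1)&0x1 = 0x0
kind:1 @ bit 0 → (0xe9>>0)&0x1 = 0x1
lvl signed 2b, MSB=1: 2 - 4 = -2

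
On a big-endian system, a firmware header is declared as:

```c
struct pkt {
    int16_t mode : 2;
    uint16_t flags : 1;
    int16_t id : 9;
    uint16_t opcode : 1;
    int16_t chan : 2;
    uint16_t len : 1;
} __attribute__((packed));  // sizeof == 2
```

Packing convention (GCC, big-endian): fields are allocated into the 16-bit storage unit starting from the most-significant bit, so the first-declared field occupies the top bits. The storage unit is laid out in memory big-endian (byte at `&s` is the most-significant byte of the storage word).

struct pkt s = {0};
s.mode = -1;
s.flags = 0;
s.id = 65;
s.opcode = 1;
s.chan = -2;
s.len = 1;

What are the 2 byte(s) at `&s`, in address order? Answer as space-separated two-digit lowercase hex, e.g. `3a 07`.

mode (2b) val=-1 bits=0x3 at bit 14: 0xc000
flags (1b) val=0 bits=0x0 at bit 13: 0xc000
id (9b) val=65 bits=0x41 at bit 4: 0xc410
opcode (1b) val=1 bits=0x1 at bit 3: 0xc418
chan (2b) val=-2 bits=0x2 at bit 1: 0xc41c
len (1b) val=1 bits=0x1 at bit 0: 0xc41d
word = 0xc41d → big-endian bytes:
  [0]=0xc4  [1]=0x1d

c4 1d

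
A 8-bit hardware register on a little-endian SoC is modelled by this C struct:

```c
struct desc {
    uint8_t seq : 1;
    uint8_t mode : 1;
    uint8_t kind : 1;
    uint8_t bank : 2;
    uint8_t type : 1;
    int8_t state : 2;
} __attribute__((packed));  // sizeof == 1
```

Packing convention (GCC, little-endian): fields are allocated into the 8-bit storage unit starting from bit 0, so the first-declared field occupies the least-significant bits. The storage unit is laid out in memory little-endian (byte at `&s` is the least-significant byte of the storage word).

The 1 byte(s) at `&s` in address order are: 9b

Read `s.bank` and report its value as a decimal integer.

3

[0]=0x9b (little-endian) → word 0x9b
seq [0+:1] = (word>>0) & 0x1 = 1
mode [1+:1] = (word>>1) & 0x1 = 1
kind [2+:1] = (word>>2) & 0x1 = 0
bank [3+:2] = (word>>3) & 0x3 = 3  ←
type [5+:1] = (word>>5) & 0x1 = 0
state [6+:2] = (word>>6) & 0x3 = 2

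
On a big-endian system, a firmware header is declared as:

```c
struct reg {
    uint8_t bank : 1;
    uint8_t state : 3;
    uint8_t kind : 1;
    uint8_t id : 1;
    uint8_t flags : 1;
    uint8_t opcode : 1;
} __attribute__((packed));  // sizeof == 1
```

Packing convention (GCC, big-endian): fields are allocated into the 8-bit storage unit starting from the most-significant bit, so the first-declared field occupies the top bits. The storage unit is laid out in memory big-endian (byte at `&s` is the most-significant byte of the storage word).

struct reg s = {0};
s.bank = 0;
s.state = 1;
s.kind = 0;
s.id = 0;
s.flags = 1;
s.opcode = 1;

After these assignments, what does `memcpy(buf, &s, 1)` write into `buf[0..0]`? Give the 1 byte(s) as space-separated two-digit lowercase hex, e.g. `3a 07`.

13

bank (1b) val=0 bits=0x0 at bit 7: 0x00
state (3b) val=1 bits=0x1 at bit 4: 0x10
kind (1b) val=0 bits=0x0 at bit 3: 0x10
id (1b) val=0 bits=0x0 at bit 2: 0x10
flags (1b) val=1 bits=0x1 at bit 1: 0x12
opcode (1b) val=1 bits=0x1 at bit 0: 0x13
word = 0x13 → big-endian bytes:
  [0]=0x13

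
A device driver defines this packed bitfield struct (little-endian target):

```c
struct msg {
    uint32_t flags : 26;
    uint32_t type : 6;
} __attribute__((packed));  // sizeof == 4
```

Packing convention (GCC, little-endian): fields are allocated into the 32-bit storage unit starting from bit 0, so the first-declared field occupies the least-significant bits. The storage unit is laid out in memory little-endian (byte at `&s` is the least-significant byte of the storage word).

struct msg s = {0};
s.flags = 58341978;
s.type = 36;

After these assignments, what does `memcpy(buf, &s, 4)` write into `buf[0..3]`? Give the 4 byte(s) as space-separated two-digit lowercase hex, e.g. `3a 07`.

5a 3a 7a 93

flags:26 = 58341978 → 0x37a3a5a << 0 → word 0x037a3a5a
type:6 = 36 → 0x24 << 26 → word 0x937a3a5a
word = 0x937a3a5a → little-endian bytes:
  [0]=0x5a  [1]=0x3a  [2]=0x7a  [3]=0x93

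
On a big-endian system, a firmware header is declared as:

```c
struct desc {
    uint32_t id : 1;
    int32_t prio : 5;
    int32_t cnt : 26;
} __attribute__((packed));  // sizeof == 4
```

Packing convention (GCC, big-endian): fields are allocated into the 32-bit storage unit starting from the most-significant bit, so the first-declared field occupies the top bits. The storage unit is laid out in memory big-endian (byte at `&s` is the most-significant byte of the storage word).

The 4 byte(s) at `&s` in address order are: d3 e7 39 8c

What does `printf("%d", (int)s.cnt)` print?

-1623668

[0]=0xd3 [1]=0xe7 [2]=0x39 [3]=0x8c (big-endian) → word 0xd3e7398c
id [31+:1] = (word>>31) & 0x1 = 1
prio [26+:5] = (word>>26) & 0x1f = 20
cnt [0+:26] = (word>>0) & 0x3ffffff = 65485196  ←
cnt signed 26b, MSB=1: 65485196 - 67108864 = -1623668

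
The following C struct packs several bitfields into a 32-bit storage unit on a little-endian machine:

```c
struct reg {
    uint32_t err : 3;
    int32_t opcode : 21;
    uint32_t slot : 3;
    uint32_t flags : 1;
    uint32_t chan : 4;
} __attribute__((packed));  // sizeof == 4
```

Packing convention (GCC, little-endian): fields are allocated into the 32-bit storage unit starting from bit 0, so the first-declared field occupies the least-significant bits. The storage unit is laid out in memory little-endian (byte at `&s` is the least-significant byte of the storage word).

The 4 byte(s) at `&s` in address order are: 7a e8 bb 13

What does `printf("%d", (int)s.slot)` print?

3

[0]=0x7a [1]=0xe8 [2]=0xbb [3]=0x13 (little-endian) → word 0x13bbe87a
err [0+:3] = (word>>0) & 0x7 = 2
opcode [3+:21] = (word>>3) & 0x1fffff = 1539343
slot [24+:3] = (word>>24) & 0x7 = 3  ←
flags [27+:1] = (word>>27) & 0x1 = 0
chan [28+:4] = (word>>28) & 0xf = 1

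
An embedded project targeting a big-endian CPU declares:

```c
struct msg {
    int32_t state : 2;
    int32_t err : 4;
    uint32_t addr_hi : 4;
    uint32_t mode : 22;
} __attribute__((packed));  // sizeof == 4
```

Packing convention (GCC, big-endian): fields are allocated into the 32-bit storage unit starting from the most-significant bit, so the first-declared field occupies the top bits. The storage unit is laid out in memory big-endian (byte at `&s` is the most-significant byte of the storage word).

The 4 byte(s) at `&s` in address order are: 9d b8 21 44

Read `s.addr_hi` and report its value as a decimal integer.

[0]=0x9d [1]=0xb8 [2]=0x21 [3]=0x44 (big-endian) → word 0x9db82144
state:2 @ bit 30 → (0x9db82144>>30)&0x3 = 0x2
err:4 @ bit 26 → (0x9db82144>>26)&0xf = 0x7
addr_hi:4 @ bit 22 → (0x9db82144>>22)&0xf = 0x6  ←
mode:22 @ bit 0 → (0x9db82144>>0)&0x3fffff = 0x382144

6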